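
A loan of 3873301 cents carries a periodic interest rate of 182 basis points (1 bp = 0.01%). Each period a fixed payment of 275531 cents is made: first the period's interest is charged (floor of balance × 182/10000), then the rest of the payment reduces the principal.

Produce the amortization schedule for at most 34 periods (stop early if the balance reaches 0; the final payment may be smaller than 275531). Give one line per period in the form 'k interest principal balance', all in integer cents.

1 70494 205037 3668264
2 66762 208769 3459495
3 62962 212569 3246926
4 59094 216437 3030489
5 55154 220377 2810112
6 51144 224387 2585725
7 47060 228471 2357254
8 42902 232629 2124625
9 38668 236863 1887762
10 34357 241174 1646588
11 29967 245564 1401024
12 25498 250033 1150991
13 20948 254583 896408
14 16314 259217 637191
15 11596 263935 373256
16 6793 268738 104518
17 1902 104518 0

1. interest=⌊3873301·182/10000⌋=70494; principal=275531-70494=205037; balance=3873301-205037=3668264
2. interest=⌊3668264·182/10000⌋=66762; principal=275531-66762=208769; balance=3668264-208769=3459495
3. interest=⌊3459495·182/10000⌋=62962; principal=275531-62962=212569; balance=3459495-212569=3246926
4. interest=⌊3246926·182/10000⌋=59094; principal=275531-59094=216437; balance=3246926-216437=3030489
5. interest=⌊3030489·182/10000⌋=55154; principal=275531-55154=220377; balance=3030489-220377=2810112
6. interest=⌊2810112·182/10000⌋=51144; principal=275531-51144=224387; balance=2810112-224387=2585725
7. interest=⌊2585725·182/10000⌋=47060; principal=275531-47060=228471; balance=2585725-228471=2357254
8. interest=⌊2357254·182/10000⌋=42902; principal=275531-42902=232629; balance=2357254-232629=2124625
9. interest=⌊2124625·182/10000⌋=38668; principal=275531-38668=236863; balance=2124625-236863=1887762
10. interest=⌊1887762·182/10000⌋=34357; principal=275531-34357=241174; balance=1887762-241174=1646588
11. interest=⌊1646588·182/10000⌋=29967; principal=275531-29967=245564; balance=1646588-245564=1401024
12. interest=⌊1401024·182/10000⌋=25498; principal=275531-25498=250033; balance=1401024-250033=1150991
13. interest=⌊1150991·182/10000⌋=20948; principal=275531-20948=254583; balance=1150991-254583=896408
14. interest=⌊896408·182/10000⌋=16314; principal=275531-16314=259217; balance=896408-259217=637191
15. interest=⌊637191·182/10000⌋=11596; principal=275531-11596=263935; balance=637191-263935=373256
16. interest=⌊373256·182/10000⌋=6793; principal=275531-6793=268738; balance=373256-268738=104518
17. interest=⌊104518·182/10000⌋=1902; principal=min(275531-1902,104518)=104518; balance=104518-104518=0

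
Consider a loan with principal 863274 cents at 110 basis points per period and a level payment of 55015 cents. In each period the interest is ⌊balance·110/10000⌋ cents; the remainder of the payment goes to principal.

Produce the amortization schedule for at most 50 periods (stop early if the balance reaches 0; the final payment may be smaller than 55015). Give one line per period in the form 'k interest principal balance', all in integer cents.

1 9496 45519 817755
2 8995 46020 771735
3 8489 46526 725209
4 7977 47038 678171
5 7459 47556 630615
6 6936 48079 582536
7 6407 48608 533928
8 5873 49142 484786
9 5332 49683 435103
10 4786 50229 384874
11 4233 50782 334092
12 3675 51340 282752
13 3110 51905 230847
14 2539 52476 178371
15 1962 53053 125318
16 1378 53637 71681
17 788 54227 17454
18 191 17454 0

1. interest=⌊863274·110/10000⌋=9496; principal=55015-9496=45519; balance=863274-45519=817755
2. interest=⌊817755·110/10000⌋=8995; principal=55015-8995=46020; balance=817755-46020=771735
3. interest=⌊771735·110/10000⌋=8489; principal=55015-8489=46526; balance=771735-46526=725209
4. interest=⌊725209·110/10000⌋=7977; principal=55015-7977=47038; balance=725209-47038=678171
5. interest=⌊678171·110/10000⌋=7459; principal=55015-7459=47556; balance=678171-47556=630615
6. interest=⌊630615·110/10000⌋=6936; principal=55015-6936=48079; balance=630615-48079=582536
7. interest=⌊582536·110/10000⌋=6407; principal=55015-6407=48608; balance=582536-48608=533928
8. interest=⌊533928·110/10000⌋=5873; principal=55015-5873=49142; balance=533928-49142=484786
9. interest=⌊484786·110/10000⌋=5332; principal=55015-5332=49683; balance=484786-49683=435103
10. interest=⌊435103·110/10000⌋=4786; principal=55015-4786=50229; balance=435103-50229=384874
11. interest=⌊384874·110/10000⌋=4233; principal=55015-4233=50782; balance=384874-50782=334092
12. interest=⌊334092·110/10000⌋=3675; principal=55015-3675=51340; balance=334092-51340=282752
13. interest=⌊282752·110/10000⌋=3110; principal=55015-3110=51905; balance=282752-51905=230847
14. interest=⌊230847·110/10000⌋=2539; principal=55015-2539=52476; balance=230847-52476=178371
15. interest=⌊178371·110/10000⌋=1962; principal=55015-1962=53053; balance=178371-53053=125318
16. interest=⌊125318·110/10000⌋=1378; principal=55015-1378=53637; balance=125318-53637=71681
17. interest=⌊71681·110/10000⌋=788; principal=55015-788=54227; balance=71681-54227=17454
18. interest=⌊17454·110/10000⌋=191; principal=min(55015-191,17454)=17454; balance=17454-17454=0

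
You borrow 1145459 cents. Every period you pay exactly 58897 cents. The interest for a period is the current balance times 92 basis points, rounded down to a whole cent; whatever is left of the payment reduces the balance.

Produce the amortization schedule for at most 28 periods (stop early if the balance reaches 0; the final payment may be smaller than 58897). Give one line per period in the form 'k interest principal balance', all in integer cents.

1. interest=⌊1145459·92/10000⌋=10538; principal=58897-10538=48359; balance=1145459-48359=1097100
2. interest=⌊1097100·92/10000⌋=10093; principal=58897-10093=48804; balance=1097100-48804=1048296
3. interest=⌊1048296·92/10000⌋=9644; principal=58897-9644=49253; balance=1048296-49253=999043
4. interest=⌊999043·92/10000⌋=9191; principal=58897-9191=49706; balance=999043-49706=949337
5. interest=⌊949337·92/10000⌋=8733; principal=58897-8733=50164; balance=949337-50164=899173
6. interest=⌊899173·92/10000⌋=8272; principal=58897-8272=50625; balance=899173-50625=848548
7. interest=⌊848548·92/10000⌋=7806; principal=58897-7806=51091; balance=848548-51091=797457
8. interest=⌊797457·92/10000⌋=7336; principal=58897-7336=51561; balance=797457-51561=745896
9. interest=⌊745896·92/10000⌋=6862; principal=58897-6862=52035; balance=745896-52035=693861
10. interest=⌊693861·92/10000⌋=6383; principal=58897-6383=52514; balance=693861-52514=641347
11. interest=⌊641347·92/10000⌋=5900; principal=58897-5900=52997; balance=641347-52997=588350
12. interest=⌊588350·92/10000⌋=5412; principal=58897-5412=53485; balance=588350-53485=534865
13. interest=⌊534865·92/10000⌋=4920; principal=58897-4920=53977; balance=534865-53977=480888
14. interest=⌊480888·92/10000⌋=4424; principal=58897-4424=54473; balance=480888-54473=426415
15. interest=⌊426415·92/10000⌋=3923; principal=58897-3923=54974; balance=426415-54974=371441
16. interest=⌊371441·92/10000⌋=3417; principal=58897-3417=55480; balance=371441-55480=315961
17. interest=⌊315961·92/10000⌋=2906; principal=58897-2906=55991; balance=315961-55991=259970
18. interest=⌊259970·92/10000⌋=2391; principal=58897-2391=56506; balance=259970-56506=203464
19. interest=⌊203464·92/10000⌋=1871; principal=58897-1871=57026; balance=203464-57026=146438
20. interest=⌊146438·92/10000⌋=1347; principal=58897-1347=57550; balance=146438-57550=88888
21. interest=⌊88888·92/10000⌋=817; principal=58897-817=58080; balance=88888-58080=30808
22. interest=⌊30808·92/10000⌋=283; principal=min(58897-283,30808)=30808; balance=30808-30808=0

1 10538 48359 1097100
2 10093 48804 1048296
3 9644 49253 999043
4 9191 49706 949337
5 8733 50164 899173
6 8272 50625 848548
7 7806 51091 797457
8 7336 51561 745896
9 6862 52035 693861
10 6383 52514 641347
11 5900 52997 588350
12 5412 53485 534865
13 4920 53977 480888
14 4424 54473 426415
15 3923 54974 371441
16 3417 55480 315961
17 2906 55991 259970
18 2391 56506 203464
19 1871 57026 146438
20 1347 57550 88888
21 817 58080 30808
22 283 30808 0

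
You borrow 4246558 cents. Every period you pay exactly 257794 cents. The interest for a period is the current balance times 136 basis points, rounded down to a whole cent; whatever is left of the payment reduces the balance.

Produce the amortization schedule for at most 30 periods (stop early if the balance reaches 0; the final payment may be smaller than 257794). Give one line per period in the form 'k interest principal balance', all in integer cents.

1 57753 200041 4046517
2 55032 202762 3843755
3 52275 205519 3638236
4 49480 208314 3429922
5 46646 211148 3218774
6 43775 214019 3004755
7 40864 216930 2787825
8 37914 219880 2567945
9 34924 222870 2345075
10 31893 225901 2119174
11 28820 228974 1890200
12 25706 232088 1658112
13 22550 235244 1422868
14 19351 238443 1184425
15 16108 241686 942739
16 12821 244973 697766
17 9489 248305 449461
18 6112 251682 197779
19 2689 197779 0

1. interest=⌊4246558·136/10000⌋=57753; principal=257794-57753=200041; balance=4246558-200041=4046517
2. interest=⌊4046517·136/10000⌋=55032; principal=257794-55032=202762; balance=4046517-202762=3843755
3. interest=⌊3843755·136/10000⌋=52275; principal=257794-52275=205519; balance=3843755-205519=3638236
4. interest=⌊3638236·136/10000⌋=49480; principal=257794-49480=208314; balance=3638236-208314=3429922
5. interest=⌊3429922·136/10000⌋=46646; principal=257794-46646=211148; balance=3429922-211148=3218774
6. interest=⌊3218774·136/10000⌋=43775; principal=257794-43775=214019; balance=3218774-214019=3004755
7. interest=⌊3004755·136/10000⌋=40864; principal=257794-40864=216930; balance=3004755-216930=2787825
8. interest=⌊2787825·136/10000⌋=37914; principal=257794-37914=219880; balance=2787825-219880=2567945
9. interest=⌊2567945·136/10000⌋=34924; principal=257794-34924=222870; balance=2567945-222870=2345075
10. interest=⌊2345075·136/10000⌋=31893; principal=257794-31893=225901; balance=2345075-225901=2119174
11. interest=⌊2119174·136/10000⌋=28820; principal=257794-28820=228974; balance=2119174-228974=1890200
12. interest=⌊1890200·136/10000⌋=25706; principal=257794-25706=232088; balance=1890200-232088=1658112
13. interest=⌊1658112·136/10000⌋=22550; principal=257794-22550=235244; balance=1658112-235244=1422868
14. interest=⌊1422868·136/10000⌋=19351; principal=257794-19351=238443; balance=1422868-238443=1184425
15. interest=⌊1184425·136/10000⌋=16108; principal=257794-16108=241686; balance=1184425-241686=942739
16. interest=⌊942739·136/10000⌋=12821; principal=257794-12821=244973; balance=942739-244973=697766
17. interest=⌊697766·136/10000⌋=9489; principal=257794-9489=248305; balance=697766-248305=449461
18. interest=⌊449461·136/10000⌋=6112; principal=257794-6112=251682; balance=449461-251682=197779
19. interest=⌊197779·136/10000⌋=2689; principal=min(257794-2689,197779)=197779; balance=197779-197779=0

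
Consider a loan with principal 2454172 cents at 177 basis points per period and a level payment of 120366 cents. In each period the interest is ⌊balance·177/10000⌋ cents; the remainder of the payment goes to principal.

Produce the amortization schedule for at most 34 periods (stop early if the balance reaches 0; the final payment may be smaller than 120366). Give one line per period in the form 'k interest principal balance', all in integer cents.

1. interest=⌊2454172·177/10000⌋=43438; principal=120366-43438=76928; balance=2454172-76928=2377244
2. interest=⌊2377244·177/10000⌋=42077; principal=120366-42077=78289; balance=2377244-78289=2298955
3. interest=⌊2298955·177/10000⌋=40691; principal=120366-40691=79675; balance=2298955-79675=2219280
4. interest=⌊2219280·177/10000⌋=39281; principal=120366-39281=81085; balance=2219280-81085=2138195
5. interest=⌊2138195·177/10000⌋=37846; principal=120366-37846=82520; balance=2138195-82520=2055675
6. interest=⌊2055675·177/10000⌋=36385; principal=120366-36385=83981; balance=2055675-83981=1971694
7. interest=⌊1971694·177/10000⌋=34898; principal=120366-34898=85468; balance=1971694-85468=1886226
8. interest=⌊1886226·177/10000⌋=33386; principal=120366-33386=86980; balance=1886226-86980=1799246
9. interest=⌊1799246·177/10000⌋=31846; principal=120366-31846=88520; balance=1799246-88520=1710726
10. interest=⌊1710726·177/10000⌋=30279; principal=120366-30279=90087; balance=1710726-90087=1620639
11. interest=⌊1620639·177/10000⌋=28685; principal=120366-28685=91681; balance=1620639-91681=1528958
12. interest=⌊1528958·177/10000⌋=27062; principal=120366-27062=93304; balance=1528958-93304=1435654
13. interest=⌊1435654·177/10000⌋=25411; principal=120366-25411=94955; balance=1435654-94955=1340699
14. interest=⌊1340699·177/10000⌋=23730; principal=120366-23730=96636; balance=1340699-96636=1244063
15. interest=⌊1244063·177/10000⌋=22019; principal=120366-22019=98347; balance=1244063-98347=1145716
16. interest=⌊1145716·177/10000⌋=20279; principal=120366-20279=100087; balance=1145716-100087=1045629
17. interest=⌊1045629·177/10000⌋=18507; principal=120366-18507=101859; balance=1045629-101859=943770
18. interest=⌊943770·177/10000⌋=16704; principal=120366-16704=103662; balance=943770-103662=840108
19. interest=⌊840108·177/10000⌋=14869; principal=120366-14869=105497; balance=840108-105497=734611
20. interest=⌊734611·177/10000⌋=13002; principal=120366-13002=107364; balance=734611-107364=627247
21. interest=⌊627247·177/10000⌋=11102; principal=120366-11102=109264; balance=627247-109264=517983
22. interest=⌊517983·177/10000⌋=9168; principal=120366-9168=111198; balance=517983-111198=406785
23. interest=⌊406785·177/10000⌋=7200; principal=120366-7200=113166; balance=406785-113166=293619
24. interest=⌊293619·177/10000⌋=5197; principal=120366-5197=115169; balance=293619-115169=178450
25. interest=⌊178450·177/10000⌋=3158; principal=120366-3158=117208; balance=178450-117208=61242
26. interest=⌊61242·177/10000⌋=1083; principal=min(120366-1083,61242)=61242; balance=61242-61242=0

1 43438 76928 2377244
2 42077 78289 2298955
3 40691 79675 2219280
4 39281 81085 2138195
5 37846 82520 2055675
6 36385 83981 1971694
7 34898 85468 1886226
8 33386 86980 1799246
9 31846 88520 1710726
10 30279 90087 1620639
11 28685 91681 1528958
12 27062 93304 1435654
13 25411 94955 1340699
14 23730 96636 1244063
15 22019 98347 1145716
16 20279 100087 1045629
17 18507 101859 943770
18 16704 103662 840108
19 14869 105497 734611
20 13002 107364 627247
21 11102 109264 517983
22 9168 111198 406785
23 7200 113166 293619
24 5197 115169 178450
25 3158 117208 61242
26 1083 61242 0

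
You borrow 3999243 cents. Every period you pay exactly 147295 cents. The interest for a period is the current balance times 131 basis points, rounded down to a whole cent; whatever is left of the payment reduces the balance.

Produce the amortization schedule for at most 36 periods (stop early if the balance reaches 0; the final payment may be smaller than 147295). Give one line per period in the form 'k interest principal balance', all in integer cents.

1 52390 94905 3904338
2 51146 96149 3808189
3 49887 97408 3710781
4 48611 98684 3612097
5 47318 99977 3512120
6 46008 101287 3410833
7 44681 102614 3308219
8 43337 103958 3204261
9 41975 105320 3098941
10 40596 106699 2992242
11 39198 108097 2884145
12 37782 109513 2774632
13 36347 110948 2663684
14 34894 112401 2551283
15 33421 113874 2437409
16 31930 115365 2322044
17 30418 116877 2205167
18 28887 118408 2086759
19 27336 119959 1966800
20 25765 121530 1845270
21 24173 123122 1722148
22 22560 124735 1597413
23 20926 126369 1471044
24 19270 128025 1343019
25 17593 129702 1213317
26 15894 131401 1081916
27 14173 133122 948794
28 12429 134866 813928
29 10662 136633 677295
30 8872 138423 538872
31 7059 140236 398636
32 5222 142073 256563
33 3360 143935 112628
34 1475 112628 0

1. interest=⌊3999243·131/10000⌋=52390; principal=147295-52390=94905; balance=3999243-94905=3904338
2. interest=⌊3904338·131/10000⌋=51146; principal=147295-51146=96149; balance=3904338-96149=3808189
3. interest=⌊3808189·131/10000⌋=49887; principal=147295-49887=97408; balance=3808189-97408=3710781
4. interest=⌊3710781·131/10000⌋=48611; principal=147295-48611=98684; balance=3710781-98684=3612097
5. interest=⌊3612097·131/10000⌋=47318; principal=147295-47318=99977; balance=3612097-99977=3512120
6. interest=⌊3512120·131/10000⌋=46008; principal=147295-46008=101287; balance=3512120-101287=3410833
7. interest=⌊3410833·131/10000⌋=44681; principal=147295-44681=102614; balance=3410833-102614=3308219
8. interest=⌊3308219·131/10000⌋=43337; principal=147295-43337=103958; balance=3308219-103958=3204261
9. interest=⌊3204261·131/10000⌋=41975; principal=147295-41975=105320; balance=3204261-105320=3098941
10. interest=⌊3098941·131/10000⌋=40596; principal=147295-40596=106699; balance=3098941-106699=2992242
11. interest=⌊2992242·131/10000⌋=39198; principal=147295-39198=108097; balance=2992242-108097=2884145
12. interest=⌊2884145·131/10000⌋=37782; principal=147295-37782=109513; balance=2884145-109513=2774632
13. interest=⌊2774632·131/10000⌋=36347; principal=147295-36347=110948; balance=2774632-110948=2663684
14. interest=⌊2663684·131/10000⌋=34894; principal=147295-34894=112401; balance=2663684-112401=2551283
15. interest=⌊2551283·131/10000⌋=33421; principal=147295-33421=113874; balance=2551283-113874=2437409
16. interest=⌊2437409·131/10000⌋=31930; principal=147295-31930=115365; balance=2437409-115365=2322044
17. interest=⌊2322044·131/10000⌋=30418; principal=147295-30418=116877; balance=2322044-116877=2205167
18. interest=⌊2205167·131/10000⌋=28887; principal=147295-28887=118408; balance=2205167-118408=2086759
19. interest=⌊2086759·131/10000⌋=27336; principal=147295-27336=119959; balance=2086759-119959=1966800
20. interest=⌊1966800·131/10000⌋=25765; principal=147295-25765=121530; balance=1966800-121530=1845270
21. interest=⌊1845270·131/10000⌋=24173; principal=147295-24173=123122; balance=1845270-123122=1722148
22. interest=⌊1722148·131/10000⌋=22560; principal=147295-22560=124735; balance=1722148-124735=1597413
23. interest=⌊1597413·131/10000⌋=20926; principal=147295-20926=126369; balance=1597413-126369=1471044
24. interest=⌊1471044·131/10000⌋=19270; principal=147295-19270=128025; balance=1471044-128025=1343019
25. interest=⌊1343019·131/10000⌋=17593; principal=147295-17593=129702; balance=1343019-129702=1213317
26. interest=⌊1213317·131/10000⌋=15894; principal=147295-15894=131401; balance=1213317-131401=1081916
27. interest=⌊1081916·131/10000⌋=14173; principal=147295-14173=133122; balance=1081916-133122=948794
28. interest=⌊948794·131/10000⌋=12429; principal=147295-12429=134866; balance=948794-134866=813928
29. interest=⌊813928·131/10000⌋=10662; principal=147295-10662=136633; balance=813928-136633=677295
30. interest=⌊677295·131/10000⌋=8872; principal=147295-8872=138423; balance=677295-138423=538872
31. interest=⌊538872·131/10000⌋=7059; principal=147295-7059=140236; balance=538872-140236=398636
32. interest=⌊398636·131/10000⌋=5222; principal=147295-5222=142073; balance=398636-142073=256563
33. interest=⌊256563·131/10000⌋=3360; principal=147295-3360=143935; balance=256563-143935=112628
34. interest=⌊112628·131/10000⌋=1475; principal=min(147295-1475,112628)=112628; balance=112628-112628=0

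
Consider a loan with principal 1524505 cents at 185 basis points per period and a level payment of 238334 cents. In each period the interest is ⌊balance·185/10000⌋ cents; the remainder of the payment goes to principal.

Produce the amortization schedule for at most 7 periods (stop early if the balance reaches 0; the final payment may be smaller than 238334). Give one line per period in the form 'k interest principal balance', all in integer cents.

1. interest=⌊1524505·185/10000⌋=28203; principal=238334-28203=210131; balance=1524505-210131=1314374
2. interest=⌊1314374·185/10000⌋=24315; principal=238334-24315=214019; balance=1314374-214019=1100355
3. interest=⌊1100355·185/10000⌋=20356; principal=238334-20356=217978; balance=1100355-217978=882377
4. interest=⌊882377·185/10000⌋=16323; principal=238334-16323=222011; balance=882377-222011=660366
5. interest=⌊660366·185/10000⌋=12216; principal=238334-12216=226118; balance=660366-226118=434248
6. interest=⌊434248·185/10000⌋=8033; principal=238334-8033=230301; balance=434248-230301=203947
7. interest=⌊203947·185/10000⌋=3773; principal=min(238334-3773,203947)=203947; balance=203947-203947=0

1 28203 210131 1314374
2 24315 214019 1100355
3 20356 217978 882377
4 16323 222011 660366
5 12216 226118 434248
6 8033 230301 203947
7 3773 203947 0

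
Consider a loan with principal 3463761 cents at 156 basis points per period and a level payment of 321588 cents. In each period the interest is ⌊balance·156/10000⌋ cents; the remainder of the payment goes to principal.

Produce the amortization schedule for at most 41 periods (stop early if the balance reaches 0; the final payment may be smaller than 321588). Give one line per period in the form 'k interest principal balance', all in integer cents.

1 54034 267554 3196207
2 49860 271728 2924479
3 45621 275967 2648512
4 41316 280272 2368240
5 36944 284644 2083596
6 32504 289084 1794512
7 27994 293594 1500918
8 23414 298174 1202744
9 18762 302826 899918
10 14038 307550 592368
11 9240 312348 280020
12 4368 280020 0

1. interest=⌊3463761·156/10000⌋=54034; principal=321588-54034=267554; balance=3463761-267554=3196207
2. interest=⌊3196207·156/10000⌋=49860; principal=321588-49860=271728; balance=3196207-271728=2924479
3. interest=⌊2924479·156/10000⌋=45621; principal=321588-45621=275967; balance=2924479-275967=2648512
4. interest=⌊2648512·156/10000⌋=41316; principal=321588-41316=280272; balance=2648512-280272=2368240
5. interest=⌊2368240·156/10000⌋=36944; principal=321588-36944=284644; balance=2368240-284644=2083596
6. interest=⌊2083596·156/10000⌋=32504; principal=321588-32504=289084; balance=2083596-289084=1794512
7. interest=⌊1794512·156/10000⌋=27994; principal=321588-27994=293594; balance=1794512-293594=1500918
8. interest=⌊1500918·156/10000⌋=23414; principal=321588-23414=298174; balance=1500918-298174=1202744
9. interest=⌊1202744·156/10000⌋=18762; principal=321588-18762=302826; balance=1202744-302826=899918
10. interest=⌊899918·156/10000⌋=14038; principal=321588-14038=307550; balance=899918-307550=592368
11. interest=⌊592368·156/10000⌋=9240; principal=321588-9240=312348; balance=592368-312348=280020
12. interest=⌊280020·156/10000⌋=4368; principal=min(321588-4368,280020)=280020; balance=280020-280020=0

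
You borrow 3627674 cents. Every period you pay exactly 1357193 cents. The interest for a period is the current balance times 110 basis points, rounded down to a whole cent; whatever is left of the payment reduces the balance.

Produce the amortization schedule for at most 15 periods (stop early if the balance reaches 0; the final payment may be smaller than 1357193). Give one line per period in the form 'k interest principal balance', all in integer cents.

1 39904 1317289 2310385
2 25414 1331779 978606
3 10764 978606 0

1. interest=⌊3627674·110/10000⌋=39904; principal=1357193-39904=1317289; balance=3627674-1317289=2310385
2. interest=⌊2310385·110/10000⌋=25414; principal=1357193-25414=1331779; balance=2310385-1331779=978606
3. interest=⌊978606·110/10000⌋=10764; principal=min(1357193-10764,978606)=978606; balance=978606-978606=0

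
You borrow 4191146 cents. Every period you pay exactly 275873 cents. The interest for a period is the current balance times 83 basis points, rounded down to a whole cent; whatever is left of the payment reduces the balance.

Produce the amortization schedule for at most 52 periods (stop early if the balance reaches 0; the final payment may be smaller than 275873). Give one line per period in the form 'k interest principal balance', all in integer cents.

1. interest=⌊4191146·83/10000⌋=34786; principal=275873-34786=241087; balance=4191146-241087=3950059
2. interest=⌊3950059·83/10000⌋=32785; principal=275873-32785=243088; balance=3950059-243088=3706971
3. interest=⌊3706971·83/10000⌋=30767; principal=275873-30767=245106; balance=3706971-245106=3461865
4. interest=⌊3461865·83/10000⌋=28733; principal=275873-28733=247140; balance=3461865-247140=3214725
5. interest=⌊3214725·83/10000⌋=26682; principal=275873-26682=249191; balance=3214725-249191=2965534
6. interest=⌊2965534·83/10000⌋=24613; principal=275873-24613=251260; balance=2965534-251260=2714274
7. interest=⌊2714274·83/10000⌋=22528; principal=275873-22528=253345; balance=2714274-253345=2460929
8. interest=⌊2460929·83/10000⌋=20425; principal=275873-20425=255448; balance=2460929-255448=2205481
9. interest=⌊2205481·83/10000⌋=18305; principal=275873-18305=257568; balance=2205481-257568=1947913
10. interest=⌊1947913·83/10000⌋=16167; principal=275873-16167=259706; balance=1947913-259706=1688207
11. interest=⌊1688207·83/10000⌋=14012; principal=275873-14012=261861; balance=1688207-261861=1426346
12. interest=⌊1426346·83/10000⌋=11838; principal=275873-11838=264035; balance=1426346-264035=1162311
13. interest=⌊1162311·83/10000⌋=9647; principal=275873-9647=266226; balance=1162311-266226=896085
14. interest=⌊896085·83/10000⌋=7437; principal=275873-7437=268436; balance=896085-268436=627649
15. interest=⌊627649·83/10000⌋=5209; principal=275873-5209=270664; balance=627649-270664=356985
16. interest=⌊356985·83/10000⌋=2962; principal=275873-2962=272911; balance=356985-272911=84074
17. interest=⌊84074·83/10000⌋=697; principal=min(275873-697,84074)=84074; balance=84074-84074=0

1 34786 241087 3950059
2 32785 243088 3706971
3 30767 245106 3461865
4 28733 247140 3214725
5 26682 249191 2965534
6 24613 251260 2714274
7 22528 253345 2460929
8 20425 255448 2205481
9 18305 257568 1947913
10 16167 259706 1688207
11 14012 261861 1426346
12 11838 264035 1162311
13 9647 266226 896085
14 7437 268436 627649
15 5209 270664 356985
16 2962 272911 84074
17 697 84074 0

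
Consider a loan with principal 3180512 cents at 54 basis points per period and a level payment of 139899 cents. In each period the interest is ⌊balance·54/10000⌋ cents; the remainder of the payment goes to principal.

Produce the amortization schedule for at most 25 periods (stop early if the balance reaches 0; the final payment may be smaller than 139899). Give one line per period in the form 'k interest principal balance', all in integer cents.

1 17174 122725 3057787
2 16512 123387 2934400
3 15845 124054 2810346
4 15175 124724 2685622
5 14502 125397 2560225
6 13825 126074 2434151
7 13144 126755 2307396
8 12459 127440 2179956
9 11771 128128 2051828
10 11079 128820 1923008
11 10384 129515 1793493
12 9684 130215 1663278
13 8981 130918 1532360
14 8274 131625 1400735
15 7563 132336 1268399
16 6849 133050 1135349
17 6130 133769 1001580
18 5408 134491 867089
19 4682 135217 731872
20 3952 135947 595925
21 3217 136682 459243
22 2479 137420 321823
23 1737 138162 183661
24 991 138908 44753
25 241 44753 0

1. interest=⌊3180512·54/10000⌋=17174; principal=139899-17174=122725; balance=3180512-122725=3057787
2. interest=⌊3057787·54/10000⌋=16512; principal=139899-16512=123387; balance=3057787-123387=2934400
3. interest=⌊2934400·54/10000⌋=15845; principal=139899-15845=124054; balance=2934400-124054=2810346
4. interest=⌊2810346·54/10000⌋=15175; principal=139899-15175=124724; balance=2810346-124724=2685622
5. interest=⌊2685622·54/10000⌋=14502; principal=139899-14502=125397; balance=2685622-125397=2560225
6. interest=⌊2560225·54/10000⌋=13825; principal=139899-13825=126074; balance=2560225-126074=2434151
7. interest=⌊2434151·54/10000⌋=13144; principal=139899-13144=126755; balance=2434151-126755=2307396
8. interest=⌊2307396·54/10000⌋=12459; principal=139899-12459=127440; balance=2307396-127440=2179956
9. interest=⌊2179956·54/10000⌋=11771; principal=139899-11771=128128; balance=2179956-128128=2051828
10. interest=⌊2051828·54/10000⌋=11079; principal=139899-11079=128820; balance=2051828-128820=1923008
11. interest=⌊1923008·54/10000⌋=10384; principal=139899-10384=129515; balance=1923008-129515=1793493
12. interest=⌊1793493·54/10000⌋=9684; principal=139899-9684=130215; balance=1793493-130215=1663278
13. interest=⌊1663278·54/10000⌋=8981; principal=139899-8981=130918; balance=1663278-130918=1532360
14. interest=⌊1532360·54/10000⌋=8274; principal=139899-8274=131625; balance=1532360-131625=1400735
15. interest=⌊1400735·54/10000⌋=7563; principal=139899-7563=132336; balance=1400735-132336=1268399
16. interest=⌊1268399·54/10000⌋=6849; principal=139899-6849=133050; balance=1268399-133050=1135349
17. interest=⌊1135349·54/10000⌋=6130; principal=139899-6130=133769; balance=1135349-133769=1001580
18. interest=⌊1001580·54/10000⌋=5408; principal=139899-5408=134491; balance=1001580-134491=867089
19. interest=⌊867089·54/10000⌋=4682; principal=139899-4682=135217; balance=867089-135217=731872
20. interest=⌊731872·54/10000⌋=3952; principal=139899-3952=135947; balance=731872-135947=595925
21. interest=⌊595925·54/10000⌋=3217; principal=139899-3217=136682; balance=595925-136682=459243
22. interest=⌊459243·54/10000⌋=2479; principal=139899-2479=137420; balance=459243-137420=321823
23. interest=⌊321823·54/10000⌋=1737; principal=139899-1737=138162; balance=321823-138162=183661
24. interest=⌊183661·54/10000⌋=991; principal=139899-991=138908; balance=183661-138908=44753
25. interest=⌊44753·54/10000⌋=241; principal=min(139899-241,44753)=44753; balance=44753-44753=0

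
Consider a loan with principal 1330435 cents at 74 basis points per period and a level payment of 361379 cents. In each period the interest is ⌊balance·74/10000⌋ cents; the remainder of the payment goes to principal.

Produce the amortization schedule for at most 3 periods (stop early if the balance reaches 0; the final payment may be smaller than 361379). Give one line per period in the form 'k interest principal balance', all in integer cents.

1 9845 351534 978901
2 7243 354136 624765
3 4623 356756 268009

1. interest=⌊1330435·74/10000⌋=9845; principal=361379-9845=351534; balance=1330435-351534=978901
2. interest=⌊978901·74/10000⌋=7243; principal=361379-7243=354136; balance=978901-354136=624765
3. interest=⌊624765·74/10000⌋=4623; principal=361379-4623=356756; balance=624765-356756=268009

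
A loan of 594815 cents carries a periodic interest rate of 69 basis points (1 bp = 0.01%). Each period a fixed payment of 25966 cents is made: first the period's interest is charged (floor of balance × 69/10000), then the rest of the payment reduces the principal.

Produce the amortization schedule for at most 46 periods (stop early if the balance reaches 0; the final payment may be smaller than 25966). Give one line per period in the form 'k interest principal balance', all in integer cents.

1 4104 21862 572953
2 3953 22013 550940
3 3801 22165 528775
4 3648 22318 506457
5 3494 22472 483985
6 3339 22627 461358
7 3183 22783 438575
8 3026 22940 415635
9 2867 23099 392536
10 2708 23258 369278
11 2548 23418 345860
12 2386 23580 322280
13 2223 23743 298537
14 2059 23907 274630
15 1894 24072 250558
16 1728 24238 226320
17 1561 24405 201915
18 1393 24573 177342
19 1223 24743 152599
20 1052 24914 127685
21 881 25085 102600
22 707 25259 77341
23 533 25433 51908
24 358 25608 26300
25 181 25785 515
26 3 515 0

1. interest=⌊594815·69/10000⌋=4104; principal=25966-4104=21862; balance=594815-21862=572953
2. interest=⌊572953·69/10000⌋=3953; principal=25966-3953=22013; balance=572953-22013=550940
3. interest=⌊550940·69/10000⌋=3801; principal=25966-3801=22165; balance=550940-22165=528775
4. interest=⌊528775·69/10000⌋=3648; principal=25966-3648=22318; balance=528775-22318=506457
5. interest=⌊506457·69/10000⌋=3494; principal=25966-3494=22472; balance=506457-22472=483985
6. interest=⌊483985·69/10000⌋=3339; principal=25966-3339=22627; balance=483985-22627=461358
7. interest=⌊461358·69/10000⌋=3183; principal=25966-3183=22783; balance=461358-22783=438575
8. interest=⌊438575·69/10000⌋=3026; principal=25966-3026=22940; balance=438575-22940=415635
9. interest=⌊415635·69/10000⌋=2867; principal=25966-2867=23099; balance=415635-23099=392536
10. interest=⌊392536·69/10000⌋=2708; principal=25966-2708=23258; balance=392536-23258=369278
11. interest=⌊369278·69/10000⌋=2548; principal=25966-2548=23418; balance=369278-23418=345860
12. interest=⌊345860·69/10000⌋=2386; principal=25966-2386=23580; balance=345860-23580=322280
13. interest=⌊322280·69/10000⌋=2223; principal=25966-2223=23743; balance=322280-23743=298537
14. interest=⌊298537·69/10000⌋=2059; principal=25966-2059=23907; balance=298537-23907=274630
15. interest=⌊274630·69/10000⌋=1894; principal=25966-1894=24072; balance=274630-24072=250558
16. interest=⌊250558·69/10000⌋=1728; principal=25966-1728=24238; balance=250558-24238=226320
17. interest=⌊226320·69/10000⌋=1561; principal=25966-1561=24405; balance=226320-24405=201915
18. interest=⌊201915·69/10000⌋=1393; principal=25966-1393=24573; balance=201915-24573=177342
19. interest=⌊177342·69/10000⌋=1223; principal=25966-1223=24743; balance=177342-24743=152599
20. interest=⌊152599·69/10000⌋=1052; principal=25966-1052=24914; balance=152599-24914=127685
21. interest=⌊127685·69/10000⌋=881; principal=25966-881=25085; balance=127685-25085=102600
22. interest=⌊102600·69/10000⌋=707; principal=25966-707=25259; balance=102600-25259=77341
23. interest=⌊77341·69/10000⌋=533; principal=25966-533=25433; balance=77341-25433=51908
24. interest=⌊51908·69/10000⌋=358; principal=25966-358=25608; balance=51908-25608=26300
25. interest=⌊26300·69/10000⌋=181; principal=25966-181=25785; balance=26300-25785=515
26. interest=⌊515·69/10000⌋=3; principal=min(25966-3,515)=515; balance=515-515=0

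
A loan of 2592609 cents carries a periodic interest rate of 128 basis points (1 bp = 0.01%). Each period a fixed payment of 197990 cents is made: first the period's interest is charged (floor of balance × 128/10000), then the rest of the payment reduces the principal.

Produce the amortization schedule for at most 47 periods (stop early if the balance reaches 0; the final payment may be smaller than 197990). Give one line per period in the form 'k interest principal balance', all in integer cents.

1 33185 164805 2427804
2 31075 166915 2260889
3 28939 169051 2091838
4 26775 171215 1920623
5 24583 173407 1747216
6 22364 175626 1571590
7 20116 177874 1393716
8 17839 180151 1213565
9 15533 182457 1031108
10 13198 184792 846316
11 10832 187158 659158
12 8437 189553 469605
13 6010 191980 277625
14 3553 194437 83188
15 1064 83188 0

1. interest=⌊2592609·128/10000⌋=33185; principal=197990-33185=164805; balance=2592609-164805=2427804
2. interest=⌊2427804·128/10000⌋=31075; principal=197990-31075=166915; balance=2427804-166915=2260889
3. interest=⌊2260889·128/10000⌋=28939; principal=197990-28939=169051; balance=2260889-169051=2091838
4. interest=⌊2091838·128/10000⌋=26775; principal=197990-26775=171215; balance=2091838-171215=1920623
5. interest=⌊1920623·128/10000⌋=24583; principal=197990-24583=173407; balance=1920623-173407=1747216
6. interest=⌊1747216·128/10000⌋=22364; principal=197990-22364=175626; balance=1747216-175626=1571590
7. interest=⌊1571590·128/10000⌋=20116; principal=197990-20116=177874; balance=1571590-177874=1393716
8. interest=⌊1393716·128/10000⌋=17839; principal=197990-17839=180151; balance=1393716-180151=1213565
9. interest=⌊1213565·128/10000⌋=15533; principal=197990-15533=182457; balance=1213565-182457=1031108
10. interest=⌊1031108·128/10000⌋=13198; principal=197990-13198=184792; balance=1031108-184792=846316
11. interest=⌊846316·128/10000⌋=10832; principal=197990-10832=187158; balance=846316-187158=659158
12. interest=⌊659158·128/10000⌋=8437; principal=197990-8437=189553; balance=659158-189553=469605
13. interest=⌊469605·128/10000⌋=6010; principal=197990-6010=191980; balance=469605-191980=277625
14. interest=⌊277625·128/10000⌋=3553; principal=197990-3553=194437; balance=277625-194437=83188
15. interest=⌊83188·128/10000⌋=1064; principal=min(197990-1064,83188)=83188; balance=83188-83188=0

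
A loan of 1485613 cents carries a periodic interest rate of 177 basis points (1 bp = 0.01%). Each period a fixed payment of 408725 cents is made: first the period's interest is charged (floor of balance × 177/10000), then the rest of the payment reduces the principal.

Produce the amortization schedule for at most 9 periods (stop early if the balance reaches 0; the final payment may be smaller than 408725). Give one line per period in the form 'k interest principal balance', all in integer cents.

1 26295 382430 1103183
2 19526 389199 713984
3 12637 396088 317896
4 5626 317896 0

1. interest=⌊1485613·177/10000⌋=26295; principal=408725-26295=382430; balance=1485613-382430=1103183
2. interest=⌊1103183·177/10000⌋=19526; principal=408725-19526=389199; balance=1103183-389199=713984
3. interest=⌊713984·177/10000⌋=12637; principal=408725-12637=396088; balance=713984-396088=317896
4. interest=⌊317896·177/10000⌋=5626; principal=min(408725-5626,317896)=317896; balance=317896-317896=0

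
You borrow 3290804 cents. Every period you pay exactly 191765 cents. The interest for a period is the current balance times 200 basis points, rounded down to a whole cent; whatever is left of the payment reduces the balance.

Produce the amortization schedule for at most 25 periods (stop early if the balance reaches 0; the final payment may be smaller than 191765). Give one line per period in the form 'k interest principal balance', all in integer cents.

1. interest=⌊3290804·200/10000⌋=65816; principal=191765-65816=125949; balance=3290804-125949=3164855
2. interest=⌊3164855·200/10000⌋=63297; principal=191765-63297=128468; balance=3164855-128468=3036387
3. interest=⌊3036387·200/10000⌋=60727; principal=191765-60727=131038; balance=3036387-131038=2905349
4. interest=⌊2905349·200/10000⌋=58106; principal=191765-58106=133659; balance=2905349-133659=2771690
5. interest=⌊2771690·200/10000⌋=55433; principal=191765-55433=136332; balance=2771690-136332=2635358
6. interest=⌊2635358·200/10000⌋=52707; principal=191765-52707=139058; balance=2635358-139058=2496300
7. interest=⌊2496300·200/10000⌋=49926; principal=191765-49926=141839; balance=2496300-141839=2354461
8. interest=⌊2354461·200/10000⌋=47089; principal=191765-47089=144676; balance=2354461-144676=2209785
9. interest=⌊2209785·200/10000⌋=44195; principal=191765-44195=147570; balance=2209785-147570=2062215
10. interest=⌊2062215·200/10000⌋=41244; principal=191765-41244=150521; balance=2062215-150521=1911694
11. interest=⌊1911694·200/10000⌋=38233; principal=191765-38233=153532; balance=1911694-153532=1758162
12. interest=⌊1758162·200/10000⌋=35163; principal=191765-35163=156602; balance=1758162-156602=1601560
13. interest=⌊1601560·200/10000⌋=32031; principal=191765-32031=159734; balance=1601560-159734=1441826
14. interest=⌊1441826·200/10000⌋=28836; principal=191765-28836=162929; balance=1441826-162929=1278897
15. interest=⌊1278897·200/10000⌋=25577; principal=191765-25577=166188; balance=1278897-166188=1112709
16. interest=⌊1112709·200/10000⌋=22254; principal=191765-22254=169511; balance=1112709-169511=943198
17. interest=⌊943198·200/10000⌋=18863; principal=191765-18863=172902; balance=943198-172902=770296
18. interest=⌊770296·200/10000⌋=15405; principal=191765-15405=176360; balance=770296-176360=593936
19. interest=⌊593936·200/10000⌋=11878; principal=191765-11878=179887; balance=593936-179887=414049
20. interest=⌊414049·200/10000⌋=8280; principal=191765-8280=183485; balance=414049-183485=230564
21. interest=⌊230564·200/10000⌋=4611; principal=191765-4611=187154; balance=230564-187154=43410
22. interest=⌊43410·200/10000⌋=868; principal=min(191765-868,43410)=43410; balance=43410-43410=0

1 65816 125949 3164855
2 63297 128468 3036387
3 60727 131038 2905349
4 58106 133659 2771690
5 55433 136332 2635358
6 52707 139058 2496300
7 49926 141839 2354461
8 47089 144676 2209785
9 44195 147570 2062215
10 41244 150521 1911694
11 38233 153532 1758162
12 35163 156602 1601560
13 32031 159734 1441826
14 28836 162929 1278897
15 25577 166188 1112709
16 22254 169511 943198
17 18863 172902 770296
18 15405 176360 593936
19 11878 179887 414049
20 8280 183485 230564
21 4611 187154 43410
22 868 43410 0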